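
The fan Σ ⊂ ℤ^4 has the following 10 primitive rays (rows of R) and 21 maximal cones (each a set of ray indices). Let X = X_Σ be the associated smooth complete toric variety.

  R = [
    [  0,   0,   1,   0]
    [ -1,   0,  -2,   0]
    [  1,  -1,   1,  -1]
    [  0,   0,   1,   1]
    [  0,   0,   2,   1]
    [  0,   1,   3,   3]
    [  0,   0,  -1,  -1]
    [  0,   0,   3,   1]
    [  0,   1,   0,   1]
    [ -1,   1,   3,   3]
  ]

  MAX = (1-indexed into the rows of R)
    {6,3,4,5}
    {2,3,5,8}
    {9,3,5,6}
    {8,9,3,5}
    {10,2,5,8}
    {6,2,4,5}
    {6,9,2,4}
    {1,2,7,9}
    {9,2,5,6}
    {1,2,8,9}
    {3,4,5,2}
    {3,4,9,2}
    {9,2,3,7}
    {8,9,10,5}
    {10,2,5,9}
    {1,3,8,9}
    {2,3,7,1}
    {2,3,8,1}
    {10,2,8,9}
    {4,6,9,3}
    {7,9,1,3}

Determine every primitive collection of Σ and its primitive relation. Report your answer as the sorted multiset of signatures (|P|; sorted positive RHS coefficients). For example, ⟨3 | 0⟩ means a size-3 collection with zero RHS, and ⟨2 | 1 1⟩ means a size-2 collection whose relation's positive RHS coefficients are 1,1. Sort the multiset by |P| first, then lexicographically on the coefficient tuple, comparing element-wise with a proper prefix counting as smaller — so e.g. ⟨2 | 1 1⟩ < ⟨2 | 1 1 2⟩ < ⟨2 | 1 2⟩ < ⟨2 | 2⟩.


Σ has 20 primitive collections:

  P={4,7}:  v_{4} + v_{7} = 0 — sig = ⟨2 | 0⟩
  P={1,4}:  v_{1} + v_{4} = v_{5} — sig = ⟨2 | 1⟩
  P={1,5}:  v_{1} + v_{5} = v_{8} — sig = ⟨2 | 1⟩
  P={5,7}:  v_{5} + v_{7} = v_{1} — sig = ⟨2 | 1⟩
  P={6,7}:  v_{6} + v_{7} = v_{5} + v_{9} — sig = ⟨2 | 1 1⟩
  P={7,10}:  v_{7} + v_{10} = v_{1} + v_{2} + v_{8} + v_{9} — sig = ⟨2 | 1 1 1 1⟩
  P={1,10}:  v_{1} + v_{10} = v_{2} + 2·v_{8} + v_{9} — sig = ⟨2 | 1 1 2⟩
  P={4,10}:  v_{4} + v_{10} = v_{2} + 3·v_{5} + v_{9} — sig = ⟨2 | 1 1 3⟩
  P={1,6}:  v_{1} + v_{6} = 2·v_{5} + v_{9} — sig = ⟨2 | 1 2⟩
  P={6,10}:  v_{6} + v_{10} = v_{2} + 4·v_{5} + 2·v_{9} — sig = ⟨2 | 1 2 4⟩
  P={6,8}:  v_{6} + v_{8} = 3·v_{5} + v_{9} — sig = ⟨2 | 1 3⟩
  P={3,10}:  v_{3} + v_{10} = 2·v_{5} — sig = ⟨2 | 2⟩
  P={4,8}:  v_{4} + v_{8} = 2·v_{5} — sig = ⟨2 | 2⟩
  P={7,8}:  v_{7} + v_{8} = 2·v_{1} — sig = ⟨2 | 2⟩
  P={4,5,9}:  v_{4} + v_{5} + v_{9} = v_{6} — sig = ⟨3 | 1⟩
  P={2,3,6}:  v_{2} + v_{3} + v_{6} = 2·v_{4} — sig = ⟨3 | 2⟩
  P={1,2,3,9}:  v_{1} + v_{2} + v_{3} + v_{9} = 0 — sig = ⟨4 | 0⟩
  P={2,3,5,9}:  v_{2} + v_{3} + v_{5} + v_{9} = v_{4} — sig = ⟨4 | 1⟩
  P={2,3,8,9}:  v_{2} + v_{3} + v_{8} + v_{9} = v_{5} — sig = ⟨4 | 1⟩
  P={2,5,8,9}:  v_{2} + v_{5} + v_{8} + v_{9} = v_{10} — sig = ⟨4 | 1⟩

so the primitive-relation signature multiset is
{ ⟨2 | 0⟩,  ⟨2 | 1⟩ ×3,  ⟨2 | 1 1⟩,  ⟨2 | 1 1 1 1⟩,  ⟨2 | 1 1 2⟩,  ⟨2 | 1 1 3⟩,  ⟨2 | 1 2⟩,  ⟨2 | 1 2 4⟩,  ⟨2 | 1 3⟩,  ⟨2 | 2⟩ ×3,  ⟨3 | 1⟩,  ⟨3 | 2⟩,  ⟨4 | 0⟩,  ⟨4 | 1⟩ ×3 }


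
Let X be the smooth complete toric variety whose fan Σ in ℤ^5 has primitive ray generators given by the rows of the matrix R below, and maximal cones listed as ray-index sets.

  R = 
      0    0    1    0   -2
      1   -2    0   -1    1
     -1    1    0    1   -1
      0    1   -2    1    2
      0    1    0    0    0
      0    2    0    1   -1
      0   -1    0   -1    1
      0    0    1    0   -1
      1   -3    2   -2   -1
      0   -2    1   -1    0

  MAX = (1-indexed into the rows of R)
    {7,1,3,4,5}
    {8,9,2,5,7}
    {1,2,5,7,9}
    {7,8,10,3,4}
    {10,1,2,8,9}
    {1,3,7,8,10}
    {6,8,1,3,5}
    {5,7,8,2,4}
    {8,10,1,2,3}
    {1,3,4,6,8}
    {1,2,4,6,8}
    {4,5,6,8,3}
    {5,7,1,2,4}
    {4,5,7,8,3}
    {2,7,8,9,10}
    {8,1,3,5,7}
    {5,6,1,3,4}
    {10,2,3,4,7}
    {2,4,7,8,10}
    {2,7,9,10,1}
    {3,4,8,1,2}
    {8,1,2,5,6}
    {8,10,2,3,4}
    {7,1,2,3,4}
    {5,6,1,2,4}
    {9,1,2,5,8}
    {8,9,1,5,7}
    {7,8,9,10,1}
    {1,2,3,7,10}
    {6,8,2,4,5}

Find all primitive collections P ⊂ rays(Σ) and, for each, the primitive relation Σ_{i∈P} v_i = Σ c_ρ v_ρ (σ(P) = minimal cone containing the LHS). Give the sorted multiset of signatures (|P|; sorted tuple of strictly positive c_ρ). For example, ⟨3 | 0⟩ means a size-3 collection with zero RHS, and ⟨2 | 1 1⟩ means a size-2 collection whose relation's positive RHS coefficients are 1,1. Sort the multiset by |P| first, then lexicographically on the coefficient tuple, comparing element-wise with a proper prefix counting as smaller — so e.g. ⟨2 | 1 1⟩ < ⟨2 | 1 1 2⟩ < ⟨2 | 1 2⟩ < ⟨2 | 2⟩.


The 13 primitive collections of Σ (r=10, n=5):

  {4,9}:  v_{4} + v_{9} = v_{2}  ⟹  sig = ⟨2 | 1⟩
  {6,7}:  v_{6} + v_{7} = v_{5}  ⟹  sig = ⟨2 | 1⟩
  {6,10}:  v_{6} + v_{10} = v_{8}  ⟹  sig = ⟨2 | 1⟩
  {3,9}:  v_{3} + v_{9} = v_{1} + v_{10}  ⟹  sig = ⟨2 | 1 1⟩
  {5,10}:  v_{5} + v_{10} = v_{7} + v_{8}  ⟹  sig = ⟨2 | 1 1⟩
  {6,9}:  v_{6} + v_{9} = v_{1} + v_{2} + v_{5} + v_{8}  ⟹  sig = ⟨2 | 1 1 1 1⟩
  {2,3,5}:  v_{2} + v_{3} + v_{5} = 0  ⟹  sig = ⟨3 | 0⟩
  {1,4,10}:  v_{1} + v_{4} + v_{10} = v_{2} + v_{3}  ⟹  sig = ⟨3 | 1 1⟩
  {2,3,6}:  v_{2} + v_{3} + v_{6} = v_{1} + v_{4} + v_{8}  ⟹  sig = ⟨3 | 1 1 1⟩
  {1,4,7,8}:  v_{1} + v_{4} + v_{7} + v_{8} = 0  ⟹  sig = ⟨4 | 0⟩
  {1,2,7,8}:  v_{1} + v_{2} + v_{7} + v_{8} = v_{9}  ⟹  sig = ⟨4 | 1⟩
  {1,4,5,8}:  v_{1} + v_{4} + v_{5} + v_{8} = v_{6}  ⟹  sig = ⟨4 | 1⟩
  {2,3,7,8}:  v_{2} + v_{3} + v_{7} + v_{8} = v_{10}  ⟹  sig = ⟨4 | 1⟩

Sorted signature multiset PRS(X):
{ ⟨2 | 1⟩ ×3,  ⟨2 | 1 1⟩ ×2,  ⟨2 | 1 1 1 1⟩,  ⟨3 | 0⟩,  ⟨3 | 1 1⟩,  ⟨3 | 1 1 1⟩,  ⟨4 | 0⟩,  ⟨4 | 1⟩ ×3 }


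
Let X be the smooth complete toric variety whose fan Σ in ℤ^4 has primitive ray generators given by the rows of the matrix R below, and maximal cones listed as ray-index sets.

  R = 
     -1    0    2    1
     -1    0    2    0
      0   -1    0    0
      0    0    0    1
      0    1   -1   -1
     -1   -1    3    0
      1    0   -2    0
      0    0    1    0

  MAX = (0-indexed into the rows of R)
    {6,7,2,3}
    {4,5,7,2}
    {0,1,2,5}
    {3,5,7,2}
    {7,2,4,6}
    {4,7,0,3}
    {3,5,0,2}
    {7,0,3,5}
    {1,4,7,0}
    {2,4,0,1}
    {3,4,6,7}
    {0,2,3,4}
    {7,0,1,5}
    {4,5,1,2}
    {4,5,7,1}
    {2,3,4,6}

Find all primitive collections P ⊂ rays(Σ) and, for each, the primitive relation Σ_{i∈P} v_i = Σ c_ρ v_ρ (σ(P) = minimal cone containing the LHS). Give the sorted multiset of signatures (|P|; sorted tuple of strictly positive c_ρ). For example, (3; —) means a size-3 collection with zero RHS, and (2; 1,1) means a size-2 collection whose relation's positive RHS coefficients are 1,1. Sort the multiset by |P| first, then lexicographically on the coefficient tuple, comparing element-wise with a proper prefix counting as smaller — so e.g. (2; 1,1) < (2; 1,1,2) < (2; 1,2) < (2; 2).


Primitive collections (9):

  {1,6}:  v_{1} + v_{6} = 0 ; sig = (2; —)
  {0,6}:  v_{0} + v_{6} = v_{3} ; sig = (2; 1)
  {1,3}:  v_{1} + v_{3} = v_{0} ; sig = (2; 1)
  {5,6}:  v_{5} + v_{6} = v_{2} + v_{7} ; sig = (2; 1,1)
  {1,2,7}:  v_{1} + v_{2} + v_{7} = v_{5} ; sig = (3; 1)
  {3,4,5}:  v_{3} + v_{4} + v_{5} = v_{1} ; sig = (3; 1)
  {0,2,7}:  v_{0} + v_{2} + v_{7} = v_{3} + v_{5} ; sig = (3; 1,1)
  {0,4,5}:  v_{0} + v_{4} + v_{5} = 2·v_{1} ; sig = (3; 2)
  {2,3,4,7}:  v_{2} + v_{3} + v_{4} + v_{7} = 0 ; sig = (4; —)

Hence PRS(X_Σ) =
    (2; —)
    (2; 1)
    (2; 1)
    (2; 1,1)
    (3; 1)
    (3; 1)
    (3; 1,1)
    (3; 2)
    (4; —)


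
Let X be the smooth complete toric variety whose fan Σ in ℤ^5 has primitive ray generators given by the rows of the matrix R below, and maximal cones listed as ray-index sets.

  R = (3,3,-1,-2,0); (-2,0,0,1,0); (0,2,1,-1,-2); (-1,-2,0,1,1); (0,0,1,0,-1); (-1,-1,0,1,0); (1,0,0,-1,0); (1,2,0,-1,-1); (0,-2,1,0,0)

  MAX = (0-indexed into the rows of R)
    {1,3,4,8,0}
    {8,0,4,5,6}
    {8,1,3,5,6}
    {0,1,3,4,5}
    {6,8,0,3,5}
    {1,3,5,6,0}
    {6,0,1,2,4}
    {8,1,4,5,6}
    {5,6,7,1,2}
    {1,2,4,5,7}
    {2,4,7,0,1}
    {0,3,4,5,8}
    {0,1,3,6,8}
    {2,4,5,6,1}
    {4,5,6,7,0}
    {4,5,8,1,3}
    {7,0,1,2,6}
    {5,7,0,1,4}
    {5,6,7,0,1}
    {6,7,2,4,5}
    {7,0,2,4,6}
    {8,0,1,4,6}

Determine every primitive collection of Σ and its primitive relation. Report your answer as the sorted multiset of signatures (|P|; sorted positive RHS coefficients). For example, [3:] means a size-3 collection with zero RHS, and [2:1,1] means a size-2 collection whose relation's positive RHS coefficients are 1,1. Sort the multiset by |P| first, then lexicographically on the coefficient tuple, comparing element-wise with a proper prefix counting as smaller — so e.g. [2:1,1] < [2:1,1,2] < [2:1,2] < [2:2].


Minimal non-faces — 9 found among 9 rays, 22 max cones:

  P={3,7}:  v_{3} + v_{7} = 0  so sig = [2:]
  P={7,8}:  v_{7} + v_{8} = v_{4} + v_{6}  so sig = [2:1,1]
  P={2,3}:  v_{2} + v_{3} = v_{1} + v_{4} + v_{6}  so sig = [2:1,1,1]
  P={2,8}:  v_{2} + v_{8} = v_{1} + 2·v_{4} + 2·v_{6}  so sig = [2:1,2,2]
  P={3,4,6}:  v_{3} + v_{4} + v_{6} = v_{8}  so sig = [3:1]
  P={0,2,5}:  v_{0} + v_{2} + v_{5} = 2·v_{7}  so sig = [3:2]
  P={0,1,5,8}:  v_{0} + v_{1} + v_{5} + v_{8} = 0  so sig = [4:]
  P={1,4,6,7}:  v_{1} + v_{4} + v_{6} + v_{7} = v_{2}  so sig = [4:1]
  P={0,1,4,5,6}:  v_{0} + v_{1} + v_{4} + v_{5} + v_{6} = v_{7}  so sig = [5:1]

Sorted signature multiset PRS(X):
{ [2:],  [2:1,1],  [2:1,1,1],  [2:1,2,2],  [3:1],  [3:2],  [4:],  [4:1],  [5:1] }


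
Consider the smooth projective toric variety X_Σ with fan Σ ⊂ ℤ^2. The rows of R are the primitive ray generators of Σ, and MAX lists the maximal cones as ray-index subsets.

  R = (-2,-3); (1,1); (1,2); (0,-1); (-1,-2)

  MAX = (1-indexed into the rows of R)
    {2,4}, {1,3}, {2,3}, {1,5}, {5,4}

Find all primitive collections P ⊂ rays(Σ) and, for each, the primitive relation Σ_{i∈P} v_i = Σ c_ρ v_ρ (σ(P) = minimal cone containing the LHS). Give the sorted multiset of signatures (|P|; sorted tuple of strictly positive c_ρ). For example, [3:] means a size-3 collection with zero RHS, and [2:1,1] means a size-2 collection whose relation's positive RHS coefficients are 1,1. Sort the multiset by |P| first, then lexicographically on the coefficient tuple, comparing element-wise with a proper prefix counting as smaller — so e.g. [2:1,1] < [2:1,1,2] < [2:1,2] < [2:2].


Δ(Σ) — 5 vertices, 5 min non-faces:

  P={3,5}:  v_{3} + v_{5} = 0 ; sig = [2:]
  P={1,2}:  v_{1} + v_{2} = v_{5} ; sig = [2:1]
  P={2,5}:  v_{2} + v_{5} = v_{4} ; sig = [2:1]
  P={3,4}:  v_{3} + v_{4} = v_{2} ; sig = [2:1]
  P={1,4}:  v_{1} + v_{4} = 2·v_{5} ; sig = [2:2]

Hence PRS(X_Σ) =
    |P|=2: 5 collections, coeffs (), (1), (1), (1), (2)


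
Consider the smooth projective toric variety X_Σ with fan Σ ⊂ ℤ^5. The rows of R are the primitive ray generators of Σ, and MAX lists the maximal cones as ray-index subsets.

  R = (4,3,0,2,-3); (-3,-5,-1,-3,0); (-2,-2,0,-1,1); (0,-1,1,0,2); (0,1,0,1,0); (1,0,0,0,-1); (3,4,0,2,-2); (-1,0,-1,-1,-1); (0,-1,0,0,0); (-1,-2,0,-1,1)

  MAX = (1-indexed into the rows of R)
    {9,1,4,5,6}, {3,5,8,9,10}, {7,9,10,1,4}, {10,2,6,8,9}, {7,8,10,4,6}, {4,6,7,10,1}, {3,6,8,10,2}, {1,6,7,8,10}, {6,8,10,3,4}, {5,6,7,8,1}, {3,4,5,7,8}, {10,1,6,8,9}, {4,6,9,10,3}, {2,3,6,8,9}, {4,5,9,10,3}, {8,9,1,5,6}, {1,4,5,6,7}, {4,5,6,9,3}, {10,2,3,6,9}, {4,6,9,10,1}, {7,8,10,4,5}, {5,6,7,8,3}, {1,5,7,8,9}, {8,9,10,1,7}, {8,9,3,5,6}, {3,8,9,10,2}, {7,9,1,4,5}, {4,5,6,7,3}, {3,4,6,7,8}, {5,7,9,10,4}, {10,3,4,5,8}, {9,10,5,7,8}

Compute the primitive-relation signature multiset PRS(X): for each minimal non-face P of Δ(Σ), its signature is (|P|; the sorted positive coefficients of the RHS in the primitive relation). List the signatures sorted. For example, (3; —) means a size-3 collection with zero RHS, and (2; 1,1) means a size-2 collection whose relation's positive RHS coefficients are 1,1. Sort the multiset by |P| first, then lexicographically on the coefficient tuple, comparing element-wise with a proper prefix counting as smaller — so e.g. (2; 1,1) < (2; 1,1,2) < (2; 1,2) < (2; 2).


14 minimal non-faces of Δ(Σ) (on 10 rays):

  P = {2,7}:  v_{2} + v_{7} = v_{6} + v_{8} + v_{9}  so sig = (2; 1,1,1)
  P = {2,4}:  v_{2} + v_{4} = v_{3} + v_{6} + 2·v_{10}  so sig = (2; 1,1,2)
  P = {2,5}:  v_{2} + v_{5} = v_{3} + v_{8} + 2·v_{9}  so sig = (2; 1,1,2)
  P = {1,3}:  v_{1} + v_{3} = v_{5} + 2·v_{6}  so sig = (2; 1,2)
  P = {1,2}:  v_{1} + v_{2} = 2·v_{6} + v_{8} + 2·v_{9}  so sig = (2; 1,2,2)
  P = {3,7,10}:  v_{3} + v_{7} + v_{10} = 0  so sig = (3; —)
  P = {4,8,9}:  v_{4} + v_{8} + v_{9} = v_{10}  so sig = (3; 1)
  P = {5,6,10}:  v_{5} + v_{6} + v_{10} = v_{9}  so sig = (3; 1)
  P = {6,7,9}:  v_{6} + v_{7} + v_{9} = v_{1}  so sig = (3; 1)
  P = {3,7,9}:  v_{3} + v_{7} + v_{9} = v_{5} + v_{6}  so sig = (3; 1,1)
  P = {1,4,8}:  v_{1} + v_{4} + v_{8} = v_{6} + v_{7} + v_{10}  so sig = (3; 1,1,1)
  P = {1,5,10}:  v_{1} + v_{5} + v_{10} = v_{7} + 2·v_{9}  so sig = (3; 1,2)
  P = {4,5,6,8}:  v_{4} + v_{5} + v_{6} + v_{8} = 0  so sig = (4; —)
  P = {3,6,8,9,10}:  v_{3} + v_{6} + v_{8} + v_{9} + v_{10} = v_{2}  so sig = (5; 1)

Signatures (|P|; sorted positive RHS coefficients), sorted:
    |P|=2: 5 collections, coeffs (1,1,1), (1,1,2), (1,1,2), (1,2), (1,2,2)
    |P|=3: 7 collections, coeffs (), (1), (1), (1), (1,1), (1,1,1), (1,2)
    |P|=4: 1 collection, coeffs ()
    |P|=5: 1 collection, coeffs (1)


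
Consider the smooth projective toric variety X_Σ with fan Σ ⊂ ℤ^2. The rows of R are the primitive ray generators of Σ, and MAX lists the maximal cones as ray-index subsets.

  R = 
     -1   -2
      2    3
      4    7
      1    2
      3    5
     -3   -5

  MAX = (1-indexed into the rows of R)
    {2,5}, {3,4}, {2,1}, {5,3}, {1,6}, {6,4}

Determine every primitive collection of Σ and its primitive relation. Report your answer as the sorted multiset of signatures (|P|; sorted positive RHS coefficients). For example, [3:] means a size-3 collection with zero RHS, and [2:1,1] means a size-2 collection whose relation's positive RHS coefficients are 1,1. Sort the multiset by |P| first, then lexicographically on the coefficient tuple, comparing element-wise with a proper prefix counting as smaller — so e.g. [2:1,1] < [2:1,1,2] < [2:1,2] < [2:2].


Minimal non-faces — 9 found among 6 rays, 6 max cones:

  P = {1,4}:  v_{1} + v_{4} = 0  ⟹  sig = [2:]
  P = {5,6}:  v_{5} + v_{6} = 0  ⟹  sig = [2:]
  P = {1,3}:  v_{1} + v_{3} = v_{5}  ⟹  sig = [2:1]
  P = {1,5}:  v_{1} + v_{5} = v_{2}  ⟹  sig = [2:1]
  P = {2,4}:  v_{2} + v_{4} = v_{5}  ⟹  sig = [2:1]
  P = {2,6}:  v_{2} + v_{6} = v_{1}  ⟹  sig = [2:1]
  P = {3,6}:  v_{3} + v_{6} = v_{4}  ⟹  sig = [2:1]
  P = {4,5}:  v_{4} + v_{5} = v_{3}  ⟹  sig = [2:1]
  P = {2,3}:  v_{2} + v_{3} = 2·v_{5}  ⟹  sig = [2:2]

Hence PRS(X_Σ) =
[[2:], [2:], [2:1], [2:1], [2:1], [2:1], [2:1], [2:1], [2:2]]


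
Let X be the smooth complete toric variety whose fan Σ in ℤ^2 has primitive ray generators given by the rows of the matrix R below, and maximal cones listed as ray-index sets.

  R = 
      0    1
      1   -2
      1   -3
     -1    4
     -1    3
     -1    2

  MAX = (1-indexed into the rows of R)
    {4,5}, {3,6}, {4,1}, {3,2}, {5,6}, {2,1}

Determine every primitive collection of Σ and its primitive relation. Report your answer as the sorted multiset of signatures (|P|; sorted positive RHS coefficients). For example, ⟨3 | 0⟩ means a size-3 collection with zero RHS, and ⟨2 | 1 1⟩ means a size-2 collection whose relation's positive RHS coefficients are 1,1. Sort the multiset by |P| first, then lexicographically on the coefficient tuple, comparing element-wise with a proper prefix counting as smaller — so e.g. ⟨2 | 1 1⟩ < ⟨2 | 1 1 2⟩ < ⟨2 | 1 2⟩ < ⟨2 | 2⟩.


The 9 primitive collections of Σ (r=6, n=2):

  • {2,6}:  v_{2} + v_{6} = 0  →  sig = ⟨2 | 0⟩
  • {3,5}:  v_{3} + v_{5} = 0  →  sig = ⟨2 | 0⟩
  • {1,3}:  v_{1} + v_{3} = v_{2}  →  sig = ⟨2 | 1⟩
  • {1,5}:  v_{1} + v_{5} = v_{4}  →  sig = ⟨2 | 1⟩
  • {1,6}:  v_{1} + v_{6} = v_{5}  →  sig = ⟨2 | 1⟩
  • {2,5}:  v_{2} + v_{5} = v_{1}  →  sig = ⟨2 | 1⟩
  • {3,4}:  v_{3} + v_{4} = v_{1}  →  sig = ⟨2 | 1⟩
  • {2,4}:  v_{2} + v_{4} = 2·v_{1}  →  sig = ⟨2 | 2⟩
  • {4,6}:  v_{4} + v_{6} = 2·v_{5}  →  sig = ⟨2 | 2⟩

Signatures (|P|; sorted positive RHS coefficients), sorted:
    |P|=2: 9 collections, coeffs (), (), (1), (1), (1), (1), (1), (2), (2)


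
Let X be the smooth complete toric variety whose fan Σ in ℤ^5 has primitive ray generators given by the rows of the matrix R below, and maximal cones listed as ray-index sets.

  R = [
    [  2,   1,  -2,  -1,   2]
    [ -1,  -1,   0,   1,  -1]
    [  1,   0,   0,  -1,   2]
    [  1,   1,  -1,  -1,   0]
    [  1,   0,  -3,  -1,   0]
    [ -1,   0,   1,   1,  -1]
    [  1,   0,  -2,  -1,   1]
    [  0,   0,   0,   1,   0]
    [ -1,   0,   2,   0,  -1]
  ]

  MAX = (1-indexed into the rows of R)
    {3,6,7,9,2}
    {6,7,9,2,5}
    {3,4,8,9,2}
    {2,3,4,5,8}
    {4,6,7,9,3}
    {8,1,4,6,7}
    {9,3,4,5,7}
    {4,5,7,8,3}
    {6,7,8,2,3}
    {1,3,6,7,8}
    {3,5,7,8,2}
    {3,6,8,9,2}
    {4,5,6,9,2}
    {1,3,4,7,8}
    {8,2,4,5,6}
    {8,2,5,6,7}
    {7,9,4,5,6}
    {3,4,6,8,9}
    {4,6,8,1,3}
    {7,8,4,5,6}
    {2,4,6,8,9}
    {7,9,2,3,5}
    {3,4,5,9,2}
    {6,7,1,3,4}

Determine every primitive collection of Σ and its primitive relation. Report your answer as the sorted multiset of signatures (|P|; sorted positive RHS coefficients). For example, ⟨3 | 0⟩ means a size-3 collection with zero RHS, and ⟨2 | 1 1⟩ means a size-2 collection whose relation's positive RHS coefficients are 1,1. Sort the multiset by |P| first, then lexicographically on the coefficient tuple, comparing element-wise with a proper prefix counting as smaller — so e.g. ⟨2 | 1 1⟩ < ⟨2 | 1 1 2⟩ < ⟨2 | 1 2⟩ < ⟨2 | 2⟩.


Minimal non-faces — 9 found among 9 rays, 24 max cones:

  • {1,2}:  v_{1} + v_{2} = v_{7} + v_{8}  so sig = ⟨2 | 1 1⟩
  • {1,9}:  v_{1} + v_{9} = v_{3} + v_{4} + v_{6}  so sig = ⟨2 | 1 1 1⟩
  • {1,5}:  v_{1} + v_{5} = v_{4} + 2·v_{7} + v_{8}  so sig = ⟨2 | 1 1 2⟩
  • {7,8,9}:  v_{7} + v_{8} + v_{9} = 0  so sig = ⟨3 | 0⟩
  • {2,4,7}:  v_{2} + v_{4} + v_{7} = v_{5}  so sig = ⟨3 | 1⟩
  • {3,5,6}:  v_{3} + v_{5} + v_{6} = v_{7}  so sig = ⟨3 | 1⟩
  • {5,8,9}:  v_{5} + v_{8} + v_{9} = v_{2} + v_{4}  so sig = ⟨3 | 1 1⟩
  • {2,3,4,6}:  v_{2} + v_{3} + v_{4} + v_{6} = 0  so sig = ⟨4 | 0⟩
  • {3,4,6,7,8}:  v_{3} + v_{4} + v_{6} + v_{7} + v_{8} = v_{1}  so sig = ⟨5 | 1⟩

Sorted signature multiset PRS(X):
{ ⟨2 | 1 1⟩,  ⟨2 | 1 1 1⟩,  ⟨2 | 1 1 2⟩,  ⟨3 | 0⟩,  ⟨3 | 1⟩ ×2,  ⟨3 | 1 1⟩,  ⟨4 | 0⟩,  ⟨5 | 1⟩ }


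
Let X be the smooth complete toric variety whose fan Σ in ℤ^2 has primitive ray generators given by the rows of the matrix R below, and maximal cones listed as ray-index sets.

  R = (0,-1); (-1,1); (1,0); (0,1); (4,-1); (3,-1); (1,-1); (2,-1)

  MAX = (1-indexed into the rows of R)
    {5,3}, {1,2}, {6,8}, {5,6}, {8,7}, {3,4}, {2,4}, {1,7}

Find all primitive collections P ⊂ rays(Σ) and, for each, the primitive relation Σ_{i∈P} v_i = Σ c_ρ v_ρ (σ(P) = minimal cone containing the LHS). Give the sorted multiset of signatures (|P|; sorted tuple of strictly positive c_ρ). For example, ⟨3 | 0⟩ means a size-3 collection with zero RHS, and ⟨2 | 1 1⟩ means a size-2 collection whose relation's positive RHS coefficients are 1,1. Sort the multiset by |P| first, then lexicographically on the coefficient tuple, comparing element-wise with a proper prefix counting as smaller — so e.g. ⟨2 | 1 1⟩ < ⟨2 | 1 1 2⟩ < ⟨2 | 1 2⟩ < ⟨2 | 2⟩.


|primitive collections| = 20. Relations:

  • {1,4}:  v_{1} + v_{4} = 0  →  sig = ⟨2 | 0⟩
  • {2,7}:  v_{2} + v_{7} = 0  →  sig = ⟨2 | 0⟩
  • {1,3}:  v_{1} + v_{3} = v_{7}  →  sig = ⟨2 | 1⟩
  • {2,3}:  v_{2} + v_{3} = v_{4}  →  sig = ⟨2 | 1⟩
  • {2,8}:  v_{2} + v_{8} = v_{3}  →  sig = ⟨2 | 1⟩
  • {3,6}:  v_{3} + v_{6} = v_{5}  →  sig = ⟨2 | 1⟩
  • {3,7}:  v_{3} + v_{7} = v_{8}  →  sig = ⟨2 | 1⟩
  • {3,8}:  v_{3} + v_{8} = v_{6}  →  sig = ⟨2 | 1⟩
  • {4,7}:  v_{4} + v_{7} = v_{3}  →  sig = ⟨2 | 1⟩
  • {1,6}:  v_{1} + v_{6} = v_{7} + v_{8}  →  sig = ⟨2 | 1 1⟩
  • {5,7}:  v_{5} + v_{7} = v_{6} + v_{8}  →  sig = ⟨2 | 1 1⟩
  • {1,5}:  v_{1} + v_{5} = 2·v_{8}  →  sig = ⟨2 | 2⟩
  • {1,8}:  v_{1} + v_{8} = 2·v_{7}  →  sig = ⟨2 | 2⟩
  • {2,6}:  v_{2} + v_{6} = 2·v_{3}  →  sig = ⟨2 | 2⟩
  • {4,8}:  v_{4} + v_{8} = 2·v_{3}  →  sig = ⟨2 | 2⟩
  • {5,8}:  v_{5} + v_{8} = 2·v_{6}  →  sig = ⟨2 | 2⟩
  • {6,7}:  v_{6} + v_{7} = 2·v_{8}  →  sig = ⟨2 | 2⟩
  • {2,5}:  v_{2} + v_{5} = 3·v_{3}  →  sig = ⟨2 | 3⟩
  • {4,6}:  v_{4} + v_{6} = 3·v_{3}  →  sig = ⟨2 | 3⟩
  • {4,5}:  v_{4} + v_{5} = 4·v_{3}  →  sig = ⟨2 | 4⟩

Hence PRS(X_Σ) =
    |P|=2: 20 collections, coeffs (), (), (1), (1), (1), (1), (1), (1), (1), (1,1), (1,1), (2), (2), (2), (2), (2), (2), (3), (3), (4)


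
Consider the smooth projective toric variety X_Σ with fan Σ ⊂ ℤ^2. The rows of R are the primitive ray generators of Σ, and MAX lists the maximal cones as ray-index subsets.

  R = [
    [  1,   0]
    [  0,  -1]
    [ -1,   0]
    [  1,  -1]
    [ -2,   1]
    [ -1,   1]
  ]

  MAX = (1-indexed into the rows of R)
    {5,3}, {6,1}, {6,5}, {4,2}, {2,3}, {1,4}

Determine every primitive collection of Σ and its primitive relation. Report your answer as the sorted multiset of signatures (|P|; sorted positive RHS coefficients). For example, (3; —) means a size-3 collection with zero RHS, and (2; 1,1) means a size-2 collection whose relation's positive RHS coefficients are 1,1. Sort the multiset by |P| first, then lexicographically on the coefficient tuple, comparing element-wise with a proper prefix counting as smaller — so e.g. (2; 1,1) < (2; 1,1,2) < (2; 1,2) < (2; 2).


Primitive collections (9):

  P = {1,3}:  v_{1} + v_{3} = 0  →  sig = (2; —)
  P = {4,6}:  v_{4} + v_{6} = 0  →  sig = (2; —)
  P = {1,2}:  v_{1} + v_{2} = v_{4}  →  sig = (2; 1)
  P = {1,5}:  v_{1} + v_{5} = v_{6}  →  sig = (2; 1)
  P = {2,6}:  v_{2} + v_{6} = v_{3}  →  sig = (2; 1)
  P = {3,4}:  v_{3} + v_{4} = v_{2}  →  sig = (2; 1)
  P = {3,6}:  v_{3} + v_{6} = v_{5}  →  sig = (2; 1)
  P = {4,5}:  v_{4} + v_{5} = v_{3}  →  sig = (2; 1)
  P = {2,5}:  v_{2} + v_{5} = 2·v_{3}  →  sig = (2; 2)

Hence PRS(X_Σ) =
{ (2; —) ×2,  (2; 1) ×6,  (2; 2) }


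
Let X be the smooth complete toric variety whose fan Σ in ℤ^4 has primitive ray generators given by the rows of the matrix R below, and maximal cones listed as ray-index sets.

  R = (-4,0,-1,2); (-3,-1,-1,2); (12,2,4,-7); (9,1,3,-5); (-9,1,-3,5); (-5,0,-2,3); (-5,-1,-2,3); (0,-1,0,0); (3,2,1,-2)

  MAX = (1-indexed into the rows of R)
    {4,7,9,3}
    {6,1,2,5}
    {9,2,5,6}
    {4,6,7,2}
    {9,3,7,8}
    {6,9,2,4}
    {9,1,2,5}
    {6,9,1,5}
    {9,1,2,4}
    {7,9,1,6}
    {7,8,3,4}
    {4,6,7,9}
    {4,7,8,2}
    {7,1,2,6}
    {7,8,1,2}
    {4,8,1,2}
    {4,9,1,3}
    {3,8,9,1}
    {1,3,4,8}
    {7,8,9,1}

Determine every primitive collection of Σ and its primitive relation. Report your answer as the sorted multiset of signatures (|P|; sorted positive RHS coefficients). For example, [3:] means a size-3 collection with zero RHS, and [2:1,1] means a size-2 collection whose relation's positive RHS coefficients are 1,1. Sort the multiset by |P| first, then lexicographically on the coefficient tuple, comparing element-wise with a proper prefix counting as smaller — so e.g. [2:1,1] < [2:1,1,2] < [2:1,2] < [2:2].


Δ(Σ) — 9 vertices, 14 min non-faces:

  P = {2,3}:  v_{2} + v_{3} = v_{4}  →  sig = [2:1]
  P = {6,8}:  v_{6} + v_{8} = v_{7}  →  sig = [2:1]
  P = {5,8}:  v_{5} + v_{8} = v_{1} + v_{6}  →  sig = [2:1,1]
  P = {3,6}:  v_{3} + v_{6} = v_{4} + v_{7} + v_{9}  →  sig = [2:1,1,1]
  P = {3,5}:  v_{3} + v_{5} = v_{2} + 2·v_{9}  →  sig = [2:1,2]
  P = {5,7}:  v_{5} + v_{7} = v_{1} + 2·v_{6}  →  sig = [2:1,2]
  P = {4,5}:  v_{4} + v_{5} = 2·v_{2} + 2·v_{9}  →  sig = [2:2,2]
  P = {1,4,7}:  v_{1} + v_{4} + v_{7} = 0  →  sig = [3:]
  P = {2,8,9}:  v_{2} + v_{8} + v_{9} = 0  →  sig = [3:]
  P = {2,7,9}:  v_{2} + v_{7} + v_{9} = v_{6}  →  sig = [3:1]
  P = {4,8,9}:  v_{4} + v_{8} + v_{9} = v_{3}  →  sig = [3:1]
  P = {1,3,7}:  v_{1} + v_{3} + v_{7} = v_{8} + v_{9}  →  sig = [3:1,1]
  P = {1,4,6}:  v_{1} + v_{4} + v_{6} = v_{2} + v_{9}  →  sig = [3:1,1]
  P = {1,2,6,9}:  v_{1} + v_{2} + v_{6} + v_{9} = v_{5}  →  sig = [4:1]

Hence PRS(X_Σ) =
    [2:1]
    [2:1]
    [2:1,1]
    [2:1,1,1]
    [2:1,2]
    [2:1,2]
    [2:2,2]
    [3:]
    [3:]
    [3:1]
    [3:1]
    [3:1,1]
    [3:1,1]
    [4:1]


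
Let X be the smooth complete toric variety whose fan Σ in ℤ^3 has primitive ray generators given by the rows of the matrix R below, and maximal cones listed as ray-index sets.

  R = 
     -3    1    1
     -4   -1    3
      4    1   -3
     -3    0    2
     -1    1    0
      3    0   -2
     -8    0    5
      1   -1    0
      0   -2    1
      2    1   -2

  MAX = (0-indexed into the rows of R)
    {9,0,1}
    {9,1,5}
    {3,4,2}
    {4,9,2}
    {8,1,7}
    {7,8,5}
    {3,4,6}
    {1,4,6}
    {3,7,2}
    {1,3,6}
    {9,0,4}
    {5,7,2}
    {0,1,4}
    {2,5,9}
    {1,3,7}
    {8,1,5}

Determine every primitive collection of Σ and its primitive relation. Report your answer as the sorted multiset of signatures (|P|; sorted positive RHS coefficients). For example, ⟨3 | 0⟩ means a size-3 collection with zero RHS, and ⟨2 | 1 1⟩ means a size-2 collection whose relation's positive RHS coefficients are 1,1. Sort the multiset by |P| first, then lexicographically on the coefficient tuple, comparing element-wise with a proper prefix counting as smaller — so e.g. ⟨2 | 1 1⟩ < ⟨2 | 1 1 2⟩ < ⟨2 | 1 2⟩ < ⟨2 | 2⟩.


Δ(Σ) — 10 vertices, 24 min non-faces:

  P = {1,2}:  v_{1} + v_{2} = 0  so sig = ⟨2 | 0⟩
  P = {3,5}:  v_{3} + v_{5} = 0  so sig = ⟨2 | 0⟩
  P = {4,7}:  v_{4} + v_{7} = 0  so sig = ⟨2 | 0⟩
  P = {3,9}:  v_{3} + v_{9} = v_{4}  so sig = ⟨2 | 1⟩
  P = {4,5}:  v_{4} + v_{5} = v_{9}  so sig = ⟨2 | 1⟩
  P = {7,9}:  v_{7} + v_{9} = v_{5}  so sig = ⟨2 | 1⟩
  P = {0,2}:  v_{0} + v_{2} = v_{4} + v_{9}  so sig = ⟨2 | 1 1⟩
  P = {0,7}:  v_{0} + v_{7} = v_{1} + v_{9}  so sig = ⟨2 | 1 1⟩
  P = {2,6}:  v_{2} + v_{6} = v_{3} + v_{4}  so sig = ⟨2 | 1 1⟩
  P = {2,8}:  v_{2} + v_{8} = v_{5} + v_{7}  so sig = ⟨2 | 1 1⟩
  P = {3,8}:  v_{3} + v_{8} = v_{1} + v_{7}  so sig = ⟨2 | 1 1⟩
  P = {4,8}:  v_{4} + v_{8} = v_{1} + v_{5}  so sig = ⟨2 | 1 1⟩
  P = {5,6}:  v_{5} + v_{6} = v_{1} + v_{4}  so sig = ⟨2 | 1 1⟩
  P = {6,7}:  v_{6} + v_{7} = v_{1} + v_{3}  so sig = ⟨2 | 1 1⟩
  P = {0,8}:  v_{0} + v_{8} = 2·v_{1} + v_{5} + v_{9}  so sig = ⟨2 | 1 1 2⟩
  P = {0,3}:  v_{0} + v_{3} = v_{1} + 2·v_{4}  so sig = ⟨2 | 1 2⟩
  P = {0,5}:  v_{0} + v_{5} = v_{1} + 2·v_{9}  so sig = ⟨2 | 1 2⟩
  P = {6,9}:  v_{6} + v_{9} = v_{1} + 2·v_{4}  so sig = ⟨2 | 1 2⟩
  P = {8,9}:  v_{8} + v_{9} = v_{1} + 2·v_{5}  so sig = ⟨2 | 1 2⟩
  P = {6,8}:  v_{6} + v_{8} = 2·v_{1}  so sig = ⟨2 | 2⟩
  P = {0,6}:  v_{0} + v_{6} = 2·v_{1} + 3·v_{4}  so sig = ⟨2 | 2 3⟩
  P = {1,3,4}:  v_{1} + v_{3} + v_{4} = v_{6}  so sig = ⟨3 | 1⟩
  P = {1,4,9}:  v_{1} + v_{4} + v_{9} = v_{0}  so sig = ⟨3 | 1⟩
  P = {1,5,7}:  v_{1} + v_{5} + v_{7} = v_{8}  so sig = ⟨3 | 1⟩

Signatures (|P|; sorted positive RHS coefficients), sorted:
{ ⟨2 | 0⟩ ×3,  ⟨2 | 1⟩ ×3,  ⟨2 | 1 1⟩ ×8,  ⟨2 | 1 1 2⟩,  ⟨2 | 1 2⟩ ×4,  ⟨2 | 2⟩,  ⟨2 | 2 3⟩,  ⟨3 | 1⟩ ×3 }


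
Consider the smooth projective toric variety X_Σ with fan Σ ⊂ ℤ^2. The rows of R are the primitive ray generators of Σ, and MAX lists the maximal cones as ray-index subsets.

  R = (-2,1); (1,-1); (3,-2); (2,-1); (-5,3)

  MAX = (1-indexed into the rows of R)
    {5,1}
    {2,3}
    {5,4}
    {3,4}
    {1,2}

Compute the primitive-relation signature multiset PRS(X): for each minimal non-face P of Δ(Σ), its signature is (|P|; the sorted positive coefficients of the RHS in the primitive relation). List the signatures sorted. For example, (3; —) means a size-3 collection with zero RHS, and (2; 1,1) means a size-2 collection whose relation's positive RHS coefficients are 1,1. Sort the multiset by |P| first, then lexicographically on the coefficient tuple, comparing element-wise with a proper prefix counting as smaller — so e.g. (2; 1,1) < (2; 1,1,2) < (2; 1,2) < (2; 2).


5 minimal non-faces of Δ(Σ) (on 5 rays):

  P = {1,4}:  v_{1} + v_{4} = 0 — sig = (2; —)
  P = {1,3}:  v_{1} + v_{3} = v_{2} — sig = (2; 1)
  P = {2,4}:  v_{2} + v_{4} = v_{3} — sig = (2; 1)
  P = {3,5}:  v_{3} + v_{5} = v_{1} — sig = (2; 1)
  P = {2,5}:  v_{2} + v_{5} = 2·v_{1} — sig = (2; 2)

Signatures (|P|; sorted positive RHS coefficients), sorted:
[(2; —), (2; 1), (2; 1), (2; 1), (2; 2)]


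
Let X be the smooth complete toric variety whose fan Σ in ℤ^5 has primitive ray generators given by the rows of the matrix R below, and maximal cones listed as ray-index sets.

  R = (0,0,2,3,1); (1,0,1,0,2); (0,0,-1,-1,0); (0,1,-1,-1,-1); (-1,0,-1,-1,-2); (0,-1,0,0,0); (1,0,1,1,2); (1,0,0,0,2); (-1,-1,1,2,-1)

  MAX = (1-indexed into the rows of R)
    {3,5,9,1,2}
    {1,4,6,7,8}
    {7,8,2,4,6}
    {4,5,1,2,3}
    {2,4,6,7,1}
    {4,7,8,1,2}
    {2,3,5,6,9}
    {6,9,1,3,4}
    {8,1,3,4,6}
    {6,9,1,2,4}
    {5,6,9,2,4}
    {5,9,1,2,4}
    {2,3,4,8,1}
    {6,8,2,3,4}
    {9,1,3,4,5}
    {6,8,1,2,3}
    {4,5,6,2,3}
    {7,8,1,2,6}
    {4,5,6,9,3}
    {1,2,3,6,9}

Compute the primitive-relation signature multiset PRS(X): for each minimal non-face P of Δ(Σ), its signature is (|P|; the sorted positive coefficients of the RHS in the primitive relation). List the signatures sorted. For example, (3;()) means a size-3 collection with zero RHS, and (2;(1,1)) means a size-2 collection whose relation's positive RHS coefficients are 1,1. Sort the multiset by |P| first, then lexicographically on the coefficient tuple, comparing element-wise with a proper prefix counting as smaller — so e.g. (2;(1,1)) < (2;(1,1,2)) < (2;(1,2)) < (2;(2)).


Primitive collections (9):

  P={5,7}:  v_{5} + v_{7} = 0 — sig = (2;())
  P={3,7}:  v_{3} + v_{7} = v_{8} — sig = (2;(1))
  P={5,8}:  v_{5} + v_{8} = v_{3} — sig = (2;(1))
  P={7,9}:  v_{7} + v_{9} = v_{1} + v_{6} — sig = (2;(1,1))
  P={8,9}:  v_{8} + v_{9} = v_{1} + v_{3} + v_{6} — sig = (2;(1,1,1))
  P={1,5,6}:  v_{1} + v_{5} + v_{6} = v_{9} — sig = (3;(1))
  P={2,3,4,9}:  v_{2} + v_{3} + v_{4} + v_{9} = 0 — sig = (4;())
  P={1,2,3,4,6}:  v_{1} + v_{2} + v_{3} + v_{4} + v_{6} = v_{7} — sig = (5;(1))
  P={1,2,4,6,8}:  v_{1} + v_{2} + v_{4} + v_{6} + v_{8} = 2·v_{7} — sig = (5;(2))

Sorted signature multiset PRS(X):
{ (2;()),  (2;(1)) ×2,  (2;(1,1)),  (2;(1,1,1)),  (3;(1)),  (4;()),  (5;(1)),  (5;(2)) }


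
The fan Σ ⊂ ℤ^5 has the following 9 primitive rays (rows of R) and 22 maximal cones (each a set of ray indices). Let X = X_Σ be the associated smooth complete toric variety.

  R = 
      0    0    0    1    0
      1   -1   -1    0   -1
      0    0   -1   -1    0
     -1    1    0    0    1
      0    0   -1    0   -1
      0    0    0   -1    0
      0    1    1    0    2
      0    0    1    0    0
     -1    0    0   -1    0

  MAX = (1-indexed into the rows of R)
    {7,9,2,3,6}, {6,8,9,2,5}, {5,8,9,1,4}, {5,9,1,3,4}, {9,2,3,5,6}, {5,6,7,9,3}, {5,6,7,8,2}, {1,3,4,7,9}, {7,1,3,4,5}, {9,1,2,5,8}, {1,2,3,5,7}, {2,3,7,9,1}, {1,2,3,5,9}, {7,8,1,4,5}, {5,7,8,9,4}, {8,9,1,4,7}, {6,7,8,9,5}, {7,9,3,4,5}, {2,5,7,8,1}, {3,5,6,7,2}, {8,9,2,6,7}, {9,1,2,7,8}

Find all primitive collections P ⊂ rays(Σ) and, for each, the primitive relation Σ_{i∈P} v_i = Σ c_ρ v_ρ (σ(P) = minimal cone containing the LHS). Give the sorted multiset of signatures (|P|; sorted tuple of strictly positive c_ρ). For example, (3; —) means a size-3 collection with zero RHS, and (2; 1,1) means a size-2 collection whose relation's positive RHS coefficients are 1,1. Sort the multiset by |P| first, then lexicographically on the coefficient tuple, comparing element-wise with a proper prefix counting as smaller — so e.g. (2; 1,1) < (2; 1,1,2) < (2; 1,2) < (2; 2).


6 collections generate NE(X_Σ); each relation:

  P = {1,6}:  v_{1} + v_{6} = 0  ⇒ sig = (2; —)
  P = {3,8}:  v_{3} + v_{8} = v_{6}  ⇒ sig = (2; 1)
  P = {2,4}:  v_{2} + v_{4} = v_{1} + v_{3}  ⇒ sig = (2; 1,1)
  P = {4,6}:  v_{4} + v_{6} = v_{5} + v_{7} + v_{9}  ⇒ sig = (2; 1,1,1)
  P = {1,5,7,9}:  v_{1} + v_{5} + v_{7} + v_{9} = v_{4}  ⇒ sig = (4; 1)
  P = {2,5,7,9}:  v_{2} + v_{5} + v_{7} + v_{9} = v_{3}  ⇒ sig = (4; 1)

Hence PRS(X_Σ) =
    (2; —)
    (2; 1)
    (2; 1,1)
    (2; 1,1,1)
    (4; 1)
    (4; 1)


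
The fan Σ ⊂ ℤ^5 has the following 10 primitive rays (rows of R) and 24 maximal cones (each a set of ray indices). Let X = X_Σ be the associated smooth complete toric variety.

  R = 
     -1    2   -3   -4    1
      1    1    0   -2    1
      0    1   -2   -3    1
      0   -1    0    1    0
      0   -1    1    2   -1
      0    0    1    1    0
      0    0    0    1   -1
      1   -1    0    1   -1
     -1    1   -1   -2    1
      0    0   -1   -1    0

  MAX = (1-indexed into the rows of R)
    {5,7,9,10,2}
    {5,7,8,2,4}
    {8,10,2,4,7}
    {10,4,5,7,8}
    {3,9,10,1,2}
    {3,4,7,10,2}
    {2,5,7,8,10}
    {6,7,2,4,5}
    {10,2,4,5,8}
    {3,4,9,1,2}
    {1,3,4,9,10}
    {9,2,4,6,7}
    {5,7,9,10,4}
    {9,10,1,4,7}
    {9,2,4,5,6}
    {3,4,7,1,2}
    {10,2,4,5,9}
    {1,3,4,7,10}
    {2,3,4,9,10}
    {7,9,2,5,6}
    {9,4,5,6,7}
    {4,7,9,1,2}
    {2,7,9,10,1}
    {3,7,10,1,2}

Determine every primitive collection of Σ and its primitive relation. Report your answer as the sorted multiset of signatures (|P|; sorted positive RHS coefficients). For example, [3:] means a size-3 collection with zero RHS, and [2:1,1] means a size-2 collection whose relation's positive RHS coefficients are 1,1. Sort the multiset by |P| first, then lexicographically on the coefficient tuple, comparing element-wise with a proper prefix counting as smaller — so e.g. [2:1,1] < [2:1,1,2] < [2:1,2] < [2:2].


Minimal non-faces — 14 found among 10 rays, 24 max cones:

  P = {6,10}:  v_{6} + v_{10} = 0  so sig = [2:]
  P = {3,5}:  v_{3} + v_{5} = v_{10}  so sig = [2:1]
  P = {8,9}:  v_{8} + v_{9} = v_{10}  so sig = [2:1]
  P = {1,5}:  v_{1} + v_{5} = v_{7} + v_{9} + v_{10}  so sig = [2:1,1,1]
  P = {1,8}:  v_{1} + v_{8} = v_{3} + v_{7} + v_{10}  so sig = [2:1,1,1]
  P = {3,6}:  v_{3} + v_{6} = v_{2} + v_{4} + v_{7} + v_{9}  so sig = [2:1,1,1,1]
  P = {6,8}:  v_{6} + v_{8} = v_{2} + v_{4} + v_{5} + v_{7}  so sig = [2:1,1,1,1]
  P = {3,8}:  v_{3} + v_{8} = v_{2} + v_{4} + v_{7} + 2·v_{10}  so sig = [2:1,1,1,2]
  P = {1,6}:  v_{1} + v_{6} = v_{2} + v_{4} + 2·v_{7} + 2·v_{9}  so sig = [2:1,1,2,2]
  P = {3,7,9}:  v_{3} + v_{7} + v_{9} = v_{1}  so sig = [3:1]
  P = {1,2,4,10}:  v_{1} + v_{2} + v_{4} + v_{10} = 2·v_{3}  so sig = [4:2]
  P = {2,4,5,7,9}:  v_{2} + v_{4} + v_{5} + v_{7} + v_{9} = 0  so sig = [5:]
  P = {2,4,5,7,10}:  v_{2} + v_{4} + v_{5} + v_{7} + v_{10} = v_{8}  so sig = [5:1]
  P = {2,4,7,9,10}:  v_{2} + v_{4} + v_{7} + v_{9} + v_{10} = v_{3}  so sig = [5:1]

Sorted signature multiset PRS(X):
{ [2:],  [2:1] ×2,  [2:1,1,1] ×2,  [2:1,1,1,1] ×2,  [2:1,1,1,2],  [2:1,1,2,2],  [3:1],  [4:2],  [5:],  [5:1] ×2 }


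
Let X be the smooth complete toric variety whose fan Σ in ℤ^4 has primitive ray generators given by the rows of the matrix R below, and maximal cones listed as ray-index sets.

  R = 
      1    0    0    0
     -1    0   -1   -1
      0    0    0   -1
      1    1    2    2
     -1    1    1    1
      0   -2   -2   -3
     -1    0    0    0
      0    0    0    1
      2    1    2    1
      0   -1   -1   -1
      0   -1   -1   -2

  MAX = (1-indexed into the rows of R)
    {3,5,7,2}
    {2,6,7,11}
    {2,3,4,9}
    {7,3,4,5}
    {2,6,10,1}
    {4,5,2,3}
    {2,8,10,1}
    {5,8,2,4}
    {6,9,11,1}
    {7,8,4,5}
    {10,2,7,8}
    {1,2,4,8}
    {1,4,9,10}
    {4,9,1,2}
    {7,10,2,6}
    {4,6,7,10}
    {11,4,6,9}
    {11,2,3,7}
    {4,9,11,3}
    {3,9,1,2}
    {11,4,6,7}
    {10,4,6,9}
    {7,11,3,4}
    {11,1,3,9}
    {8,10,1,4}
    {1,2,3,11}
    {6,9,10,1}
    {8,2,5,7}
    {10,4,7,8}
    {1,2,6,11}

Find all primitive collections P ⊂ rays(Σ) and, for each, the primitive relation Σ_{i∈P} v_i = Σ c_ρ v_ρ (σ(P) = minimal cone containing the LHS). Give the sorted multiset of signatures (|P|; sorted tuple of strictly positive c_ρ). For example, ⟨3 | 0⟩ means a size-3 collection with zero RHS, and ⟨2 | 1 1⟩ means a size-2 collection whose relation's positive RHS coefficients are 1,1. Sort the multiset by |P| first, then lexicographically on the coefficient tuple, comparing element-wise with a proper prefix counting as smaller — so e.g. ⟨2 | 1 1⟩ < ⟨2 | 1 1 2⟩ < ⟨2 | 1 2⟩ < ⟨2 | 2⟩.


Primitive collections (24):

  • {1,7}:  v_{1} + v_{7} = 0  ⟹  sig = ⟨2 | 0⟩
  • {3,8}:  v_{3} + v_{8} = 0  ⟹  sig = ⟨2 | 0⟩
  • {3,10}:  v_{3} + v_{10} = v_{11}  ⟹  sig = ⟨2 | 1⟩
  • {5,10}:  v_{5} + v_{10} = v_{7}  ⟹  sig = ⟨2 | 1⟩
  • {8,11}:  v_{8} + v_{11} = v_{10}  ⟹  sig = ⟨2 | 1⟩
  • {10,11}:  v_{10} + v_{11} = v_{6}  ⟹  sig = ⟨2 | 1⟩
  • {1,5}:  v_{1} + v_{5} = v_{2} + v_{4}  ⟹  sig = ⟨2 | 1 1⟩
  • {5,6}:  v_{5} + v_{6} = v_{7} + v_{11}  ⟹  sig = ⟨2 | 1 1⟩
  • {5,11}:  v_{5} + v_{11} = v_{3} + v_{7}  ⟹  sig = ⟨2 | 1 1⟩
  • {7,9}:  v_{7} + v_{9} = v_{3} + v_{4}  ⟹  sig = ⟨2 | 1 1⟩
  • {8,9}:  v_{8} + v_{9} = v_{1} + v_{4}  ⟹  sig = ⟨2 | 1 1⟩
  • {5,9}:  v_{5} + v_{9} = v_{2} + v_{3} + 2·v_{4}  ⟹  sig = ⟨2 | 1 1 2⟩
  • {3,6}:  v_{3} + v_{6} = 2·v_{11}  ⟹  sig = ⟨2 | 2⟩
  • {6,8}:  v_{6} + v_{8} = 2·v_{10}  ⟹  sig = ⟨2 | 2⟩
  • {2,4,10}:  v_{2} + v_{4} + v_{10} = 0  ⟹  sig = ⟨3 | 0⟩
  • {1,3,4}:  v_{1} + v_{3} + v_{4} = v_{9}  ⟹  sig = ⟨3 | 1⟩
  • {2,4,6}:  v_{2} + v_{4} + v_{6} = v_{11}  ⟹  sig = ⟨3 | 1⟩
  • {2,4,7}:  v_{2} + v_{4} + v_{7} = v_{5}  ⟹  sig = ⟨3 | 1⟩
  • {2,4,11}:  v_{2} + v_{4} + v_{11} = v_{3}  ⟹  sig = ⟨3 | 1⟩
  • {1,4,11}:  v_{1} + v_{4} + v_{11} = v_{9} + v_{10}  ⟹  sig = ⟨3 | 1 1⟩
  • {2,9,10}:  v_{2} + v_{9} + v_{10} = v_{1} + v_{3}  ⟹  sig = ⟨3 | 1 1⟩
  • {2,6,9}:  v_{2} + v_{6} + v_{9} = v_{1} + v_{3} + v_{11}  ⟹  sig = ⟨3 | 1 1 1⟩
  • {1,4,6}:  v_{1} + v_{4} + v_{6} = v_{9} + 2·v_{10}  ⟹  sig = ⟨3 | 1 2⟩
  • {2,9,11}:  v_{2} + v_{9} + v_{11} = v_{1} + 2·v_{3}  ⟹  sig = ⟨3 | 1 2⟩

so the primitive-relation signature multiset is
    ⟨2 | 0⟩
    ⟨2 | 0⟩
    ⟨2 | 1⟩
    ⟨2 | 1⟩
    ⟨2 | 1⟩
    ⟨2 | 1⟩
    ⟨2 | 1 1⟩
    ⟨2 | 1 1⟩
    ⟨2 | 1 1⟩
    ⟨2 | 1 1⟩
    ⟨2 | 1 1⟩
    ⟨2 | 1 1 2⟩
    ⟨2 | 2⟩
    ⟨2 | 2⟩
    ⟨3 | 0⟩
    ⟨3 | 1⟩
    ⟨3 | 1⟩
    ⟨3 | 1⟩
    ⟨3 | 1⟩
    ⟨3 | 1 1⟩
    ⟨3 | 1 1⟩
    ⟨3 | 1 1 1⟩
    ⟨3 | 1 2⟩
    ⟨3 | 1 2⟩


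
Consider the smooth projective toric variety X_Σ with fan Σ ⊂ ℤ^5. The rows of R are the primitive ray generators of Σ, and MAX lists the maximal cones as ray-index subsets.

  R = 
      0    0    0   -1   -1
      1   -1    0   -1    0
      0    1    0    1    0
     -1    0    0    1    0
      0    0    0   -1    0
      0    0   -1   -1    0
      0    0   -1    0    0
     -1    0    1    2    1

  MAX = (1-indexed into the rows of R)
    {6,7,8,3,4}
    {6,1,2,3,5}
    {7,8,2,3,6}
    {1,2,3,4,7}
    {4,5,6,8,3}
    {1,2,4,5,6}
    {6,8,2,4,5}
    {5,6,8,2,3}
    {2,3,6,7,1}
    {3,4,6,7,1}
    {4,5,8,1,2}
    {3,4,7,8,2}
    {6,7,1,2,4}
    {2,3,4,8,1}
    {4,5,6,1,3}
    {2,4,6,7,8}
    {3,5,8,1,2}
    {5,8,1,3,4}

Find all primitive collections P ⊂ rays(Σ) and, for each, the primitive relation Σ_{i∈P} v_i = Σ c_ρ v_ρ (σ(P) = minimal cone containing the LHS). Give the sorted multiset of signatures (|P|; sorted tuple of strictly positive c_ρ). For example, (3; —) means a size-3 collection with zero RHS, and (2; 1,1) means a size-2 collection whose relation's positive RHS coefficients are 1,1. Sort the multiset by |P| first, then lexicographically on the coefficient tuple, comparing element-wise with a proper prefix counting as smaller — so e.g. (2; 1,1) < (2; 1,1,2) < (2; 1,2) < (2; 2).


|primitive collections| = 5. Relations:

  P = {5,7}:  v_{5} + v_{7} = v_{6}  ⟹  sig = (2; 1)
  P = {1,7,8}:  v_{1} + v_{7} + v_{8} = v_{4}  ⟹  sig = (3; 1)
  P = {1,6,8}:  v_{1} + v_{6} + v_{8} = v_{4} + v_{5}  ⟹  sig = (3; 1,1)
  P = {2,3,4,5}:  v_{2} + v_{3} + v_{4} + v_{5} = 0  ⟹  sig = (4; —)
  P = {2,3,4,6}:  v_{2} + v_{3} + v_{4} + v_{6} = v_{7}  ⟹  sig = (4; 1)

so the primitive-relation signature multiset is
    (2; 1)
    (3; 1)
    (3; 1,1)
    (4; —)
    (4; 1)
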